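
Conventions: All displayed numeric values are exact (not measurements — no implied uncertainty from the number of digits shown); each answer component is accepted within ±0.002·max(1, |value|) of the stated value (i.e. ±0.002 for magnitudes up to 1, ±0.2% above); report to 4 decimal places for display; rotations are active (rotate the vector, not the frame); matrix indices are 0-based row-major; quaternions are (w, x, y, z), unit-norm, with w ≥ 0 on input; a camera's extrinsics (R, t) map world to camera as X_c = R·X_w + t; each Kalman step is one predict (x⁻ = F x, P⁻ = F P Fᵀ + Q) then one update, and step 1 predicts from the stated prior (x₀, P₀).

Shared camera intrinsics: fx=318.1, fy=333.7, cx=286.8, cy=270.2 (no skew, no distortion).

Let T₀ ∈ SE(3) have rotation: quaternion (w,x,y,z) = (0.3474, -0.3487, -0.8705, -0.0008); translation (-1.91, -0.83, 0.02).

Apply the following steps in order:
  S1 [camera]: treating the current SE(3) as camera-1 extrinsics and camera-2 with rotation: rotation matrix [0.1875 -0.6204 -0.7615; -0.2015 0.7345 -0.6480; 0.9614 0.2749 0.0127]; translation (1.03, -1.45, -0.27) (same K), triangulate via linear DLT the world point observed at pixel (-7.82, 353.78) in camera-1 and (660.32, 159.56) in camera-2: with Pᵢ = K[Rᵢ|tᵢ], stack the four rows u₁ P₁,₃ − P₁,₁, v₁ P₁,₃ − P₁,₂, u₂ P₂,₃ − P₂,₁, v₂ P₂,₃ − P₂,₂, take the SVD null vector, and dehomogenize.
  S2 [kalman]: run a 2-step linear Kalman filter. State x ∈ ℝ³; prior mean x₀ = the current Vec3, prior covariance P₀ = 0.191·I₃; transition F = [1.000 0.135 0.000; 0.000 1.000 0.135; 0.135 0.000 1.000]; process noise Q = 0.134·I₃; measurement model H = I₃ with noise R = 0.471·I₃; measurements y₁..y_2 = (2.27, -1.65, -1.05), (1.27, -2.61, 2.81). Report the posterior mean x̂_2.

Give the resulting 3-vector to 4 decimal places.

result = (1.6785, -1.2875, 0.6400)

after S1 (triangulate): (1.7038, 0.7008, -1.1822)
after S2 (kf_track): (1.6785, -1.2875, 0.6400)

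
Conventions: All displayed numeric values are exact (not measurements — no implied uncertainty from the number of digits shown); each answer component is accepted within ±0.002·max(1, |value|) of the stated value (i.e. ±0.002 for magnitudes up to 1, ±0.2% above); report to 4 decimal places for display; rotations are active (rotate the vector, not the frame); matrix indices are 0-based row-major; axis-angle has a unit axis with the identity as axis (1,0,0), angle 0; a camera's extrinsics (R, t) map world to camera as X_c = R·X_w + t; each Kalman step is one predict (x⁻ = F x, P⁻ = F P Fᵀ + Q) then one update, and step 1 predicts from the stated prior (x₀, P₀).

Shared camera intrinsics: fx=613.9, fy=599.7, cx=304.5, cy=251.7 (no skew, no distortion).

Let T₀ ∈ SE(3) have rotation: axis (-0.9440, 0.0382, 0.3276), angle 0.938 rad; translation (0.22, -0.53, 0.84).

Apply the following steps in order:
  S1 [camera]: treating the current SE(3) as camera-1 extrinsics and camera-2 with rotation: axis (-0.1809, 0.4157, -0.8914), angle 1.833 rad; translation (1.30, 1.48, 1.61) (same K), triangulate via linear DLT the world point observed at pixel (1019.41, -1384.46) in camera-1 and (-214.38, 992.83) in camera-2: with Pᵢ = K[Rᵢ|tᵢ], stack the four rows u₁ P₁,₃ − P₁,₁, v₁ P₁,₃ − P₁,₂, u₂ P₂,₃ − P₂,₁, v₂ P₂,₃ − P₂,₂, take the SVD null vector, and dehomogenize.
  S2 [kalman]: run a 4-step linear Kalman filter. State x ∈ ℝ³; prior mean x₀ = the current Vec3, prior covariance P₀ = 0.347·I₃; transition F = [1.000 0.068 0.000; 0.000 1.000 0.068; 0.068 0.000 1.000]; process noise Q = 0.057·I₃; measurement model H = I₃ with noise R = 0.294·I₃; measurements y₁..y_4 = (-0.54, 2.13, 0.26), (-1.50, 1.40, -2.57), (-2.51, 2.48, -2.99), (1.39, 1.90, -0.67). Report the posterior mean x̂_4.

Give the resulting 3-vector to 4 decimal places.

result = (-0.2669, 1.5205, -1.5512)

after S1 (triangulate): (0.3391, -1.7842, -1.7304)
after S2 (kf_track): (-0.2669, 1.5205, -1.5512)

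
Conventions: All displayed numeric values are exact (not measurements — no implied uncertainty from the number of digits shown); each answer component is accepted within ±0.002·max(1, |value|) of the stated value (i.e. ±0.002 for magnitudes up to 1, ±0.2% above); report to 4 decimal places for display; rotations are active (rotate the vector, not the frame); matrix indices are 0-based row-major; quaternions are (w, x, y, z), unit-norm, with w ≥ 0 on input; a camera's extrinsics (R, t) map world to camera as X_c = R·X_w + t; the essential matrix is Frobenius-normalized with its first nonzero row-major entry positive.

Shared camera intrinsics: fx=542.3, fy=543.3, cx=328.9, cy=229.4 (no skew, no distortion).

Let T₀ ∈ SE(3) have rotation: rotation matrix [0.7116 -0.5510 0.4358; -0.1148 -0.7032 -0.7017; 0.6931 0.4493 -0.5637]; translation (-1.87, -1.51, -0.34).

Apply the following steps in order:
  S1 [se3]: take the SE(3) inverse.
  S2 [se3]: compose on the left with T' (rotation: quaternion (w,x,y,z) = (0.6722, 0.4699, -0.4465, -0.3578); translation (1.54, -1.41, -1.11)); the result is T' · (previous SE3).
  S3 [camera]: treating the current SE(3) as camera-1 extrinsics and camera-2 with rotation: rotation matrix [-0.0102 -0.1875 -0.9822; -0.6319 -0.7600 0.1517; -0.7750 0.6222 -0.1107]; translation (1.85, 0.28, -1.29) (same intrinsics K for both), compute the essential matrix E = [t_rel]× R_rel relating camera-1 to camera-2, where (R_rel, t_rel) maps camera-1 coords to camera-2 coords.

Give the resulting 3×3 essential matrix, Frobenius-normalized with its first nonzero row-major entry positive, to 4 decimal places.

matrix = [0.2101 0.4772 -0.1263; -0.1298 -0.4058 0.1897; 0.3827 0.0571 0.5874]

after S1 (invert_se3): R=[0.7116 -0.1148 0.6931; -0.5510 -0.7032 0.4493; 0.4358 -0.7017 -0.5637], t=(1.3931, -1.9395, -0.4362)
after S2 (compose_se3): R=[-0.1963 0.5743 0.7948; -0.9436 0.1098 -0.3124; -0.2667 -0.8112 0.5203], t=(2.3104, -3.1149, -2.6568)
after S3 (essential): [0.2101 0.4772 -0.1263; -0.1298 -0.4058 0.1897; 0.3827 0.0571 0.5874]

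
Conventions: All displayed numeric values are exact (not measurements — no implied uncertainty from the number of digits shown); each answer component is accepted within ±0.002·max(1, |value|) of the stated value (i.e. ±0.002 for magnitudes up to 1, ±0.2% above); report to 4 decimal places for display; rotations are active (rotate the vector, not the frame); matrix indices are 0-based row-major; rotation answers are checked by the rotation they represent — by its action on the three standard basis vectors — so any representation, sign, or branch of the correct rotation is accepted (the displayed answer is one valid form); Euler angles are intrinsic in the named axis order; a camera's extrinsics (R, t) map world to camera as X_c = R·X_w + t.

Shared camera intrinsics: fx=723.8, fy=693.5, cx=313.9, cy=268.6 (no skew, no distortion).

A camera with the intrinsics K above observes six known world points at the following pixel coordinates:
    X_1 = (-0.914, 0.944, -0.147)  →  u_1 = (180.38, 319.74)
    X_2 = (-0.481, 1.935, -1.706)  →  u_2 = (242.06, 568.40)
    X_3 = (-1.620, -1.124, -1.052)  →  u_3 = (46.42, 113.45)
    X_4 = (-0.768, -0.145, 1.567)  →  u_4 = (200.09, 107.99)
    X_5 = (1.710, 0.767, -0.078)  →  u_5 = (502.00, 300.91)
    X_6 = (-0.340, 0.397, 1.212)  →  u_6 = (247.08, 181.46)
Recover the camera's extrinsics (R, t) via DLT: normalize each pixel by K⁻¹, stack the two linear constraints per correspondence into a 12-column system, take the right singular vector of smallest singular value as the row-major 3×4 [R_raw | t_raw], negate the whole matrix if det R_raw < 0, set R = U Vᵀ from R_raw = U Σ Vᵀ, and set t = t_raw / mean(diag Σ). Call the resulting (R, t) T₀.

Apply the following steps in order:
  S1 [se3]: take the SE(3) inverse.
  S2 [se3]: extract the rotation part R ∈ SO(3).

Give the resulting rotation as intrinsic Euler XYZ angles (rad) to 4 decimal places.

source (pnp_recover): camera pose = R=[0.9788 -0.1343 -0.1544; 0.0219 0.8188 -0.5736; 0.2035 0.5581 0.8044], t=(-0.0201, -0.4300, 5.3000)
after S1 (invert_se3): R=[0.9788 0.0219 0.2035; -0.1343 0.8188 0.5581; -0.1544 -0.5736 0.8044], t=(-1.0493, -2.6087, -4.5132)
after S2 (rot_of_se3): [0.9788 0.0219 0.2035; -0.1343 0.8188 0.5581; -0.1544 -0.5736 0.8044]

rotation (euler_xyz) = (-0.6066, 0.2049, -0.0223)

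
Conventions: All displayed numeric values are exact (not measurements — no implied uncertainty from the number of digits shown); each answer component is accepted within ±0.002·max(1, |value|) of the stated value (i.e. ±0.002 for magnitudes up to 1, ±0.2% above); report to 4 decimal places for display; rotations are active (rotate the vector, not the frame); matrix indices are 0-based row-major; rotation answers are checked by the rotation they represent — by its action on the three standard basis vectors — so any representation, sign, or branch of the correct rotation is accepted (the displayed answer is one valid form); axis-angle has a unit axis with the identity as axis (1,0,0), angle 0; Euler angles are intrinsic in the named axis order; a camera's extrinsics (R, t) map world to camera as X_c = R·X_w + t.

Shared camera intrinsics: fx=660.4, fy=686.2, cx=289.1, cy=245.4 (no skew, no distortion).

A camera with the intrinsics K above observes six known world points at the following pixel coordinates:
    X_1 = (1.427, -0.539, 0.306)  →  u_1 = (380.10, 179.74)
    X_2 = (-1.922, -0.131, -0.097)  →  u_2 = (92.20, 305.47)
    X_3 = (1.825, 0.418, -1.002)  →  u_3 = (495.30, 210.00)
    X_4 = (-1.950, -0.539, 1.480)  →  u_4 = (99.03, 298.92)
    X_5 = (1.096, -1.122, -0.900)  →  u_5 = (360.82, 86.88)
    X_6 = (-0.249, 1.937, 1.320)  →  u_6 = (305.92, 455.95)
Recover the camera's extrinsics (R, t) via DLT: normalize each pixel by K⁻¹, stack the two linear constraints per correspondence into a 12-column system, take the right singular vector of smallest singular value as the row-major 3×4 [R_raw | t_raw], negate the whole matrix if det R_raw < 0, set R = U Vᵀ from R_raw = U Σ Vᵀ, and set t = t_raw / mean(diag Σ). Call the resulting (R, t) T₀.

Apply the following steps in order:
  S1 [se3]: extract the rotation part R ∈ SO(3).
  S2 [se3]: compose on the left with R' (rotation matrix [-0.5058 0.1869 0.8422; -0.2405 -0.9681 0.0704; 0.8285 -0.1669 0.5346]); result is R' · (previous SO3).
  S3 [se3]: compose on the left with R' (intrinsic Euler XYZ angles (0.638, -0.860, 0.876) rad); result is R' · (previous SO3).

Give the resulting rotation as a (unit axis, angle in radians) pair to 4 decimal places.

rotation (axis_angle) = ((-0.1058, 0.0072, -0.9944), 2.7252)

source (pnp_recover): camera pose = R=[0.9275 0.3461 -0.1412; -0.2999 0.9145 0.2714; 0.2230 -0.2094 0.9520], t=(-0.0600, 0.1200, 6.7802)
after S1 (rot_of_se3): [0.9275 0.3461 -0.1412; -0.2999 0.9145 0.2714; 0.2230 -0.2094 0.9520]
after S2 (compose_so3): [-0.3373 -0.1805 0.9239; 0.0830 -0.9833 -0.1618; 0.9377 0.0221 0.3467]
after S3 (compose_so3): [-0.8931 0.4007 0.2043; -0.4036 -0.9145 0.0291; 0.1985 -0.0565 0.9785]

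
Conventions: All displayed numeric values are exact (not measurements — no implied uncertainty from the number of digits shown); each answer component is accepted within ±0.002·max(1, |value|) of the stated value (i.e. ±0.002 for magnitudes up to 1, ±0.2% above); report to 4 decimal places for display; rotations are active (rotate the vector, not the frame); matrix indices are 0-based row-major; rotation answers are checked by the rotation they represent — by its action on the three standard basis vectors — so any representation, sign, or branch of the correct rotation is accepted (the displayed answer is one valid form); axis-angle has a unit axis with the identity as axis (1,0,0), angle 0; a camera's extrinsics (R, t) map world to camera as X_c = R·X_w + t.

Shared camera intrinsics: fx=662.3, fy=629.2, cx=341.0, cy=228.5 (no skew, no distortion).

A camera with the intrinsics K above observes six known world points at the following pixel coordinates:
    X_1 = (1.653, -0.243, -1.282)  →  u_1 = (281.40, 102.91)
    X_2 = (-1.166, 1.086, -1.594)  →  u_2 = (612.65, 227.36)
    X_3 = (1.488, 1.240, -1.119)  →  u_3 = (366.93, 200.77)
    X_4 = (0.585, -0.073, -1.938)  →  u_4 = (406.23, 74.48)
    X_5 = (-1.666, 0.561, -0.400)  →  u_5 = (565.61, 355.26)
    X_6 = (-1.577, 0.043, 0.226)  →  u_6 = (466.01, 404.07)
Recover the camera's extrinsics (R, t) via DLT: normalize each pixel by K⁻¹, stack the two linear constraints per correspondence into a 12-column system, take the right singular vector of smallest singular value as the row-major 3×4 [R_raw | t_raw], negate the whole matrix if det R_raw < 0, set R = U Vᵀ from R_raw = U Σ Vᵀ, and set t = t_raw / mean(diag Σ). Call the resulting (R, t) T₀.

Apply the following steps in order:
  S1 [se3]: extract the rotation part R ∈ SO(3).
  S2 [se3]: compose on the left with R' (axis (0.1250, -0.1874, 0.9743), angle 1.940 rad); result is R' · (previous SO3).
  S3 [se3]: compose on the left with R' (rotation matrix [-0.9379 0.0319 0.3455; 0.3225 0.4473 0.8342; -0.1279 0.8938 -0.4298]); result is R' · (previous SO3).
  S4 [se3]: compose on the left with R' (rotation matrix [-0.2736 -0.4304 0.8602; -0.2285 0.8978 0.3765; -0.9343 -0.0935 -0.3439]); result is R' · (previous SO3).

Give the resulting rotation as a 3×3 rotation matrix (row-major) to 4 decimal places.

rotation (matrix) = ((-0.8280, -0.5594, -0.0396), (-0.0431, 0.1339, -0.9901), (0.5591, -0.8180, -0.1350))

source (pnp_recover): camera pose = R=[-0.6092 0.5578 -0.5637; -0.2885 0.5062 0.8127; 0.7387 0.6577 -0.1475], t=(-0.1400, 0.4000, 4.9699)
after S1 (rot_of_se3): [-0.6092 0.5578 -0.5637; -0.2885 0.5062 0.8127; 0.7387 0.6577 -0.1475]
after S2 (compose_so3): [0.4716 -0.6715 -0.5716; -0.7134 0.0904 -0.6949; 0.5183 0.7355 -0.4364]
after S3 (compose_so3): [-0.2860 0.8868 0.3631; 0.2653 0.4374 -0.8592; -0.9208 -0.1494 -0.3604]
after S4 (compose_so3): [-0.8280 -0.5594 -0.0396; -0.0431 0.1339 -0.9901; 0.5591 -0.8180 -0.1350]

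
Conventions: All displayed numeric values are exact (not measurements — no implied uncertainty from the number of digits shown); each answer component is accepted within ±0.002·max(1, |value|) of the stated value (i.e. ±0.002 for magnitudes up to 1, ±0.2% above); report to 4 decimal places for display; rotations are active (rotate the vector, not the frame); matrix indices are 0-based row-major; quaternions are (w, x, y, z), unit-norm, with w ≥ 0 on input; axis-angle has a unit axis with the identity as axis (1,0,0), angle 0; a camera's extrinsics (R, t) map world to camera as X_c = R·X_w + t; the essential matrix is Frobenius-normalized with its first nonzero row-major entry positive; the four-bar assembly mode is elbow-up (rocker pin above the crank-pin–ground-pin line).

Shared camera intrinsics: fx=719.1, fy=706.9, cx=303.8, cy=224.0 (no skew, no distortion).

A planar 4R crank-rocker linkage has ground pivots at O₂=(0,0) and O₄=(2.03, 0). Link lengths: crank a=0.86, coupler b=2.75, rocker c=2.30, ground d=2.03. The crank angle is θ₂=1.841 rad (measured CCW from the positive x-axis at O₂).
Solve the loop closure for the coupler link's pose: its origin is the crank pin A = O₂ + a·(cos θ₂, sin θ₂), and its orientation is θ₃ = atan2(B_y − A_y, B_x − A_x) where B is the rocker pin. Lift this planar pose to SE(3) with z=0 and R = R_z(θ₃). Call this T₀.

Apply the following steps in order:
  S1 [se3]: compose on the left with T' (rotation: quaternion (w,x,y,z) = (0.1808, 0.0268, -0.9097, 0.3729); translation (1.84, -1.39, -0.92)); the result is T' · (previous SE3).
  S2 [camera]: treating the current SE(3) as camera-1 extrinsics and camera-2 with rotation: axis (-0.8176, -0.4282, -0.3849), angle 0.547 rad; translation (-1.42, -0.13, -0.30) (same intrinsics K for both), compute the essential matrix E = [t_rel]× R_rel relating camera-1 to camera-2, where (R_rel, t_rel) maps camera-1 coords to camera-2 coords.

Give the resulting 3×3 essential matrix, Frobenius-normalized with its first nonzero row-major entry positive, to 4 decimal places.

matrix = [0.4622 0.4976 0.1730; 0.0834 0.0443 0.0316; -0.4641 0.5004 -0.1821]

source (fourbar_fk): coupler pose = R=[0.8451 -0.5347 0.0000; 0.5347 0.8451 0.0000; 0.0000 0.0000 1.0000], t=(-0.2296, 0.8288, 0.0000)
after S1 (compose_se3): R=[-0.8868 0.3438 -0.3090; 0.4579 0.5628 -0.6881; -0.0627 -0.7517 -0.6565], t=(1.9021, -0.8126, -1.5544)
after S2 (essential): [0.4622 0.4976 0.1730; 0.0834 0.0443 0.0316; -0.4641 0.5004 -0.1821]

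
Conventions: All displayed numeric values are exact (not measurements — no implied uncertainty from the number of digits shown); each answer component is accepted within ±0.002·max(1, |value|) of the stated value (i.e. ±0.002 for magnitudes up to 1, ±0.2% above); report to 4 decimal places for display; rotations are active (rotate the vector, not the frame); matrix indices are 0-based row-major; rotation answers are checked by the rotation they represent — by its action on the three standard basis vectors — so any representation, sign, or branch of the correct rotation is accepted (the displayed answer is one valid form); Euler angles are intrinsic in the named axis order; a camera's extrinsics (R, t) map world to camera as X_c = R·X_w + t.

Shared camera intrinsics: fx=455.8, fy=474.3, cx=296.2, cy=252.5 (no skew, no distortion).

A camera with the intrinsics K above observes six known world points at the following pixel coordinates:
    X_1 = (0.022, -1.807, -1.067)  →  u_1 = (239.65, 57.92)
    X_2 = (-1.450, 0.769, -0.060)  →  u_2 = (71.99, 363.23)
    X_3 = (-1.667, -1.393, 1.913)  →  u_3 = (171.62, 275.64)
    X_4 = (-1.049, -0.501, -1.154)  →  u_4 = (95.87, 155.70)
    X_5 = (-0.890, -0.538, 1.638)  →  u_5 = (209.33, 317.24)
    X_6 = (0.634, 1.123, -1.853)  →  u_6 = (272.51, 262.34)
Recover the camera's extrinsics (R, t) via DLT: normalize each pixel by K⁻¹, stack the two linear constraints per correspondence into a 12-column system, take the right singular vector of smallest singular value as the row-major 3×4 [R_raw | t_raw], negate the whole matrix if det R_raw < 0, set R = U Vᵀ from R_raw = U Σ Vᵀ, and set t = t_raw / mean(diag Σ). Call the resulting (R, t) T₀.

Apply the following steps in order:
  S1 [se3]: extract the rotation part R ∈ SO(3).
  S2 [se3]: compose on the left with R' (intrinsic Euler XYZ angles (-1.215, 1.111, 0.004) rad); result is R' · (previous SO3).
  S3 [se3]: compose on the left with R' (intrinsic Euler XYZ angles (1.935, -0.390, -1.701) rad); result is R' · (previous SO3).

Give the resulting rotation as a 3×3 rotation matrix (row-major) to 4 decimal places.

rotation (matrix) = ((-0.7600, 0.4382, 0.4800), (0.6498, 0.4967, 0.5754), (0.0137, 0.7492, -0.6622))

source (pnp_recover): camera pose = R=[0.9918 -0.0203 0.1258; -0.0574 0.8103 0.5832; -0.1138 -0.5856 0.8026], t=(-0.4800, 0.2500, 4.2802)
after S1 (rot_of_se3): [0.9918 -0.0203 0.1258; -0.0574 0.8103 0.5832; -0.1138 -0.5856 0.8026]
after S2 (compose_so3): [0.3383 -0.5352 0.7740; -0.8993 0.0584 0.4334; -0.2772 -0.8427 -0.4616]
after S3 (compose_so3): [-0.7600 0.4382 0.4800; 0.6498 0.4967 0.5754; 0.0137 0.7492 -0.6622]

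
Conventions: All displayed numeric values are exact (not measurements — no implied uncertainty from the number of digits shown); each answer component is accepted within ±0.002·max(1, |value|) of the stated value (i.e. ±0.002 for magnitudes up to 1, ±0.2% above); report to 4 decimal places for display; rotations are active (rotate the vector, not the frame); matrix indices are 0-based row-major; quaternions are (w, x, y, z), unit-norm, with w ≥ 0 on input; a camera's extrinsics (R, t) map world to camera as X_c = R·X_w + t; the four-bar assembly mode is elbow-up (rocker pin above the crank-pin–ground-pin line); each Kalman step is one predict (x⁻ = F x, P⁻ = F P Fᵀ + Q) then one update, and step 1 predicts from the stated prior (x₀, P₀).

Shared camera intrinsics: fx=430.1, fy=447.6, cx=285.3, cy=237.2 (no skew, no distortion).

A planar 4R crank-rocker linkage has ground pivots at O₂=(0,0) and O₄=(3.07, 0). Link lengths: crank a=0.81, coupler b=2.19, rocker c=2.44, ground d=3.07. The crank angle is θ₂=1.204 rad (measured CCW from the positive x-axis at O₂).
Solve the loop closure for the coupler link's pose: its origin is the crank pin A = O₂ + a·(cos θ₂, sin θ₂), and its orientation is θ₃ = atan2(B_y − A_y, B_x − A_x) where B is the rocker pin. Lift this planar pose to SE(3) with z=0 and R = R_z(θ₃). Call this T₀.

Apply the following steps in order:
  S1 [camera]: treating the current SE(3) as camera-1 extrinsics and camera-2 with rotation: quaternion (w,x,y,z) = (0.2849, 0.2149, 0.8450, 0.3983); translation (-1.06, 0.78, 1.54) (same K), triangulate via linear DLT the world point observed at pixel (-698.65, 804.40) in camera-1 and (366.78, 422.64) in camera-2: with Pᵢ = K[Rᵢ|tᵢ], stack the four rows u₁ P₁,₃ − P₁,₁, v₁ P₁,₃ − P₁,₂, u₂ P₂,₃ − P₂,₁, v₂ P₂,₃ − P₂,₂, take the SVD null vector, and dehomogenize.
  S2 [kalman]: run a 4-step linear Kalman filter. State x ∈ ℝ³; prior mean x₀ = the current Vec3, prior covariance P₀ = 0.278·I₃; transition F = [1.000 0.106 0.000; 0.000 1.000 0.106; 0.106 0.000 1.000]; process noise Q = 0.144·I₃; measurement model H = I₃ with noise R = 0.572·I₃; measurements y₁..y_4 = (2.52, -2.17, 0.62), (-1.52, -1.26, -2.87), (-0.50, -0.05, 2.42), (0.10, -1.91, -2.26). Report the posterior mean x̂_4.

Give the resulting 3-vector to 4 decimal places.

source (fourbar_fk): coupler pose = R=[0.7625 -0.6470 0.0000; 0.6470 0.7625 0.0000; 0.0000 0.0000 1.0000], t=(0.2905, 0.7561, 0.0000)
after S1 (triangulate): (-1.2982, 1.1660, 0.6355)
after S2 (kf_track): (-0.3652, -1.0214, -0.6908)

result = (-0.3652, -1.0214, -0.6908)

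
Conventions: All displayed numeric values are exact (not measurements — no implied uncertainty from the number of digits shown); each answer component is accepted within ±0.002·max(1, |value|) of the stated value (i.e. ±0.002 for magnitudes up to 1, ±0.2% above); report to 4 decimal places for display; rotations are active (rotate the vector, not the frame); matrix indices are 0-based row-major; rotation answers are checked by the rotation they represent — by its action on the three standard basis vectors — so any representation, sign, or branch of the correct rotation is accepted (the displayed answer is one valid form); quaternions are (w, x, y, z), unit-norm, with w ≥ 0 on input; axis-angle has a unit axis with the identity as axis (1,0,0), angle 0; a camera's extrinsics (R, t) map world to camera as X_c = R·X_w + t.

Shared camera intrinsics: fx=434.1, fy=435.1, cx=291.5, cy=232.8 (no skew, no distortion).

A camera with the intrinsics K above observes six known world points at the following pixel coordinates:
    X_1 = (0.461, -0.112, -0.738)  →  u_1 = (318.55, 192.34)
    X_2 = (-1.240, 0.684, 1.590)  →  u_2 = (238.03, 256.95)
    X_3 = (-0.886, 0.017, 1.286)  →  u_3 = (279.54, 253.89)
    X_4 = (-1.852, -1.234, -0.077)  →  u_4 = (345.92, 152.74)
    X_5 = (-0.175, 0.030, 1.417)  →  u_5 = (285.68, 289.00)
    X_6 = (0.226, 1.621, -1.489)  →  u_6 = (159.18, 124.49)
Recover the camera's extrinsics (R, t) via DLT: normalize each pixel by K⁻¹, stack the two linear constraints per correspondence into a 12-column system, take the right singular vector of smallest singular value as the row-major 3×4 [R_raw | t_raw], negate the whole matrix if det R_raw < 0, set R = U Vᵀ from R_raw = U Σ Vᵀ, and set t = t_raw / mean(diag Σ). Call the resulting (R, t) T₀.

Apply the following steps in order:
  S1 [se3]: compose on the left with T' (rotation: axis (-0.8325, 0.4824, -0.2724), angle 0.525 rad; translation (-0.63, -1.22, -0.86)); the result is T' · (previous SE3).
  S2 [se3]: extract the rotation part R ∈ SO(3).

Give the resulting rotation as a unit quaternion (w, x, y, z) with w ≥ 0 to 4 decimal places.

rotation (quat) = (0.5830, -0.4088, 0.4900, 0.5029)

source (pnp_recover): camera pose = R=[0.1856 -0.9801 -0.0705; 0.5950 0.0550 0.8018; -0.7820 -0.1907 0.5934], t=(0.0700, -0.1500, 5.8703)
after S1 (compose_se3): R=[0.0140 -0.9870 0.1601; 0.1857 0.1599 0.9695; -0.9825 0.0162 0.1855], t=(1.0234, 0.9777, 4.3288)
after S2 (rot_of_se3): [0.0140 -0.9870 0.1601; 0.1857 0.1599 0.9695; -0.9825 0.0162 0.1855]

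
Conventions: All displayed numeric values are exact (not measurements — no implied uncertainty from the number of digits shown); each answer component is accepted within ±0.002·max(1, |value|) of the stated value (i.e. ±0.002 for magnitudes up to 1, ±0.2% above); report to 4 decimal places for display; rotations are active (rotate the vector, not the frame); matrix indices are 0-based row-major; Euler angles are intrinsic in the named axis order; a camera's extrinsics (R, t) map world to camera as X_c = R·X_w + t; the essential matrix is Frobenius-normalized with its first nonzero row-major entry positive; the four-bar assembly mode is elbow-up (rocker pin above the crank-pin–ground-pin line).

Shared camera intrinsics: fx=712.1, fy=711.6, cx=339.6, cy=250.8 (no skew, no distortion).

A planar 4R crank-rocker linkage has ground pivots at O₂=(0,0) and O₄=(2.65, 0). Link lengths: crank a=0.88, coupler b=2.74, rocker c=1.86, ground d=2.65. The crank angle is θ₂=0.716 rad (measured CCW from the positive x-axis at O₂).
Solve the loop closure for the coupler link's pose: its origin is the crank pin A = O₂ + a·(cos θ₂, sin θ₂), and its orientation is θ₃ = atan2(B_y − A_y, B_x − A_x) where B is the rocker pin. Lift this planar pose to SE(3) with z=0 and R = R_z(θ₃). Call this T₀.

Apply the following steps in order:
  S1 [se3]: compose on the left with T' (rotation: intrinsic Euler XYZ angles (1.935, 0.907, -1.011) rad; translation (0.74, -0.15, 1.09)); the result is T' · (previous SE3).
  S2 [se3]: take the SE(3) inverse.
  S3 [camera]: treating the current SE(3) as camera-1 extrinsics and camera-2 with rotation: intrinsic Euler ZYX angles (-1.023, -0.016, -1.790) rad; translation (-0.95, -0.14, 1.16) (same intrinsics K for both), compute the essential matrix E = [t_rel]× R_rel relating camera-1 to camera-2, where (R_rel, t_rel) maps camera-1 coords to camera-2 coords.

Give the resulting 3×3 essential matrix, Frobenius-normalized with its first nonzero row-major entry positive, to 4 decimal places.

matrix = [0.5816 0.0922 -0.1271; 0.2489 0.3717 -0.1363; -0.2917 0.5705 -0.0885]

source (fourbar_fk): coupler pose = R=[0.8948 -0.4464 0.0000; 0.4464 0.8948 0.0000; 0.0000 0.0000 1.0000], t=(0.6639, 0.5776, 0.0000)
after S1 (compose_se3): R=[0.5258 0.3211 0.7877; 0.8138 0.0796 -0.5757; -0.2476 0.9437 -0.2195], t=(1.2588, 0.5608, 1.0872)
after S2 (invert_se3): R=[0.5258 0.8138 -0.2476; 0.3211 0.0796 0.9437; 0.7877 -0.5757 -0.2195], t=(-0.8491, -1.4748, -0.4300)
after S3 (essential): [0.5816 0.0922 -0.1271; 0.2489 0.3717 -0.1363; -0.2917 0.5705 -0.0885]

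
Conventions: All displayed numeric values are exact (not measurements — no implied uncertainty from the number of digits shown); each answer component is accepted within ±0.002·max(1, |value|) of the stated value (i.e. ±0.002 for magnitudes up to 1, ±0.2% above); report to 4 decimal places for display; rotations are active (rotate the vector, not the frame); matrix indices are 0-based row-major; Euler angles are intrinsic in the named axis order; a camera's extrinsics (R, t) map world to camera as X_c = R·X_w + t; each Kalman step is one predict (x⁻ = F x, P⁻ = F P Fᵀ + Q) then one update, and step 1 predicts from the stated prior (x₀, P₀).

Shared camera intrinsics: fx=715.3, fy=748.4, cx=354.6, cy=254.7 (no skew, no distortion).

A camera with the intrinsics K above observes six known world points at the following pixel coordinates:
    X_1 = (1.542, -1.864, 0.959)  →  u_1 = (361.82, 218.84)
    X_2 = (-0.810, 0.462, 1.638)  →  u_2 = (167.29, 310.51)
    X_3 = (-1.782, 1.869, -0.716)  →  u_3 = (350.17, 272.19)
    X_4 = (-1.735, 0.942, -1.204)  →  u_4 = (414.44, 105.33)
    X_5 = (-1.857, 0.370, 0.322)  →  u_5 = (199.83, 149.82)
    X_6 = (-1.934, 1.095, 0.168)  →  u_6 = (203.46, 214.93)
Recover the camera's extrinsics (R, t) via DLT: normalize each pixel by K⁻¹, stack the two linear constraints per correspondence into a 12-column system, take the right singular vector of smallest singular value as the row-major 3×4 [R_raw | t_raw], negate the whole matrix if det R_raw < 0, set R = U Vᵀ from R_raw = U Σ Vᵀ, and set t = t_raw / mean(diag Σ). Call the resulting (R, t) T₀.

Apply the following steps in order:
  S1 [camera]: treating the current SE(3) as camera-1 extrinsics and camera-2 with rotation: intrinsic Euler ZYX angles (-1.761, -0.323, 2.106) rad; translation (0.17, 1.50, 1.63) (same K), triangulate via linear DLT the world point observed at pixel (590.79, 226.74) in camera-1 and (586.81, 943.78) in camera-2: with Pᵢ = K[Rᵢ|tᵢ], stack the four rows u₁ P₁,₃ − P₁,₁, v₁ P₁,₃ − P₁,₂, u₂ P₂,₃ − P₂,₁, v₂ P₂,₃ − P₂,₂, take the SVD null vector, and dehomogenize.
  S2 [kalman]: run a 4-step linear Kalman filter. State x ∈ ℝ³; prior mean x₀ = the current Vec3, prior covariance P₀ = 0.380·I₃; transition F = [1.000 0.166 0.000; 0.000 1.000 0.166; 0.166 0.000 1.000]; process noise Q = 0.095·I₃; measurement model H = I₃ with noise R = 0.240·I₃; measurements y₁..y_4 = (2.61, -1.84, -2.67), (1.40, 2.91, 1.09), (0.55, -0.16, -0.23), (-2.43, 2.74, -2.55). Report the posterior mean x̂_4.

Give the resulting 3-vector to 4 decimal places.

result = (-0.5162, 1.3035, -1.2711)

source (pnp_recover): camera pose = R=[0.5457 0.0817 -0.8340; 0.5028 0.7643 0.4038; 0.6704 -0.6397 0.3760], t=(0.2000, -0.1600, 6.2199)
after S1 (triangulate): (-1.2291, 1.7955, -1.8018)
after S2 (kf_track): (-0.5162, 1.3035, -1.2711)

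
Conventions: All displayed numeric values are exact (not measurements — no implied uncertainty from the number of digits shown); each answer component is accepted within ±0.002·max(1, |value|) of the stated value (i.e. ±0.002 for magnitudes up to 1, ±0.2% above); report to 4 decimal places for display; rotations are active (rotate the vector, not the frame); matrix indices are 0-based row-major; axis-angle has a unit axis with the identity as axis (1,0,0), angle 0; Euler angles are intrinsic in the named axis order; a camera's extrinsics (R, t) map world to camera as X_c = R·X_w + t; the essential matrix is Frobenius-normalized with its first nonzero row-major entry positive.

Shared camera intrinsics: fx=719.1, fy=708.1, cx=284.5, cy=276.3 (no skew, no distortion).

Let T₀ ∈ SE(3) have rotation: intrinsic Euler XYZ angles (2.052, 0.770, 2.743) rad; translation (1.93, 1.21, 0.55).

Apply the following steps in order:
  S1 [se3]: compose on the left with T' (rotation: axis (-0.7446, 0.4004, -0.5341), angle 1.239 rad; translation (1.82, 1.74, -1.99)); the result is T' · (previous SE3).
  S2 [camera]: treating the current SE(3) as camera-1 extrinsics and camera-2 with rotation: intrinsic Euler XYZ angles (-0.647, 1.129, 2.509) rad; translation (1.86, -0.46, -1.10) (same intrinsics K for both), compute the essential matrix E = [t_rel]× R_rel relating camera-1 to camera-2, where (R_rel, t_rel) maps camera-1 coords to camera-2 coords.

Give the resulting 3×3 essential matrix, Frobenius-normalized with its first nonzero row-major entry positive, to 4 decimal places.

matrix = [0.3808 0.3040 0.4509; -0.3373 0.1236 -0.1208; 0.3740 -0.5088 -0.1297]

after S1 (compose_se3): R=[-0.6599 -0.7473 0.0787; 0.1688 -0.2495 -0.9536; 0.7322 -0.6159 0.2908], t=(3.8936, 1.2103, -2.9445)
after S2 (essential): [0.3808 0.3040 0.4509; -0.3373 0.1236 -0.1208; 0.3740 -0.5088 -0.1297]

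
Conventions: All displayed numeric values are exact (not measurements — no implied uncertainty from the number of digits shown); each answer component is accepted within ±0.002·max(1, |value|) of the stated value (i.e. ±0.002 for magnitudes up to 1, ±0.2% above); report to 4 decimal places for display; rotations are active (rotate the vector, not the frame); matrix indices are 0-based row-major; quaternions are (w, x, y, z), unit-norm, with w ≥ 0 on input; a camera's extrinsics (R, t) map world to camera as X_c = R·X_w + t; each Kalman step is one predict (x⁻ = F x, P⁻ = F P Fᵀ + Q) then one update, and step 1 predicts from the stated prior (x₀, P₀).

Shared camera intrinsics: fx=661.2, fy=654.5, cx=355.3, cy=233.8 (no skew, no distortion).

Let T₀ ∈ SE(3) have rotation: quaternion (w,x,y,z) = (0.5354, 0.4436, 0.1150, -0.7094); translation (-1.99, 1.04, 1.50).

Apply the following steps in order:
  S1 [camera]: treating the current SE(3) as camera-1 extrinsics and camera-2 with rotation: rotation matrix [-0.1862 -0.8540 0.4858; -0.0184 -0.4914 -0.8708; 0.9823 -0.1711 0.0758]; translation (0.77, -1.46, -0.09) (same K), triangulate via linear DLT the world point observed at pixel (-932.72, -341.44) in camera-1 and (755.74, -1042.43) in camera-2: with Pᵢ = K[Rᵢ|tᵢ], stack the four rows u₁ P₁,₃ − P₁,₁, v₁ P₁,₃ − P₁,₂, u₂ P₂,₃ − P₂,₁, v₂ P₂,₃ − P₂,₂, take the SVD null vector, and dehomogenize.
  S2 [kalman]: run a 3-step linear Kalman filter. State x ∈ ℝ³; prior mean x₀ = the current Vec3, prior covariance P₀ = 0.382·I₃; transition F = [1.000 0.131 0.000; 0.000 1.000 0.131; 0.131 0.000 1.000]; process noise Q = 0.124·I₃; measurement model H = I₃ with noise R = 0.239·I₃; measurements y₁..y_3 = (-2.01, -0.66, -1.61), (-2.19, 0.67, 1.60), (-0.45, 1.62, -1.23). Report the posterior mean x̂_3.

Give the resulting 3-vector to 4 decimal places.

result = (-0.9818, 0.9419, -0.4241)

after S1 (triangulate): (1.6036, 0.3416, 1.5559)
after S2 (kf_track): (-0.9818, 0.9419, -0.4241)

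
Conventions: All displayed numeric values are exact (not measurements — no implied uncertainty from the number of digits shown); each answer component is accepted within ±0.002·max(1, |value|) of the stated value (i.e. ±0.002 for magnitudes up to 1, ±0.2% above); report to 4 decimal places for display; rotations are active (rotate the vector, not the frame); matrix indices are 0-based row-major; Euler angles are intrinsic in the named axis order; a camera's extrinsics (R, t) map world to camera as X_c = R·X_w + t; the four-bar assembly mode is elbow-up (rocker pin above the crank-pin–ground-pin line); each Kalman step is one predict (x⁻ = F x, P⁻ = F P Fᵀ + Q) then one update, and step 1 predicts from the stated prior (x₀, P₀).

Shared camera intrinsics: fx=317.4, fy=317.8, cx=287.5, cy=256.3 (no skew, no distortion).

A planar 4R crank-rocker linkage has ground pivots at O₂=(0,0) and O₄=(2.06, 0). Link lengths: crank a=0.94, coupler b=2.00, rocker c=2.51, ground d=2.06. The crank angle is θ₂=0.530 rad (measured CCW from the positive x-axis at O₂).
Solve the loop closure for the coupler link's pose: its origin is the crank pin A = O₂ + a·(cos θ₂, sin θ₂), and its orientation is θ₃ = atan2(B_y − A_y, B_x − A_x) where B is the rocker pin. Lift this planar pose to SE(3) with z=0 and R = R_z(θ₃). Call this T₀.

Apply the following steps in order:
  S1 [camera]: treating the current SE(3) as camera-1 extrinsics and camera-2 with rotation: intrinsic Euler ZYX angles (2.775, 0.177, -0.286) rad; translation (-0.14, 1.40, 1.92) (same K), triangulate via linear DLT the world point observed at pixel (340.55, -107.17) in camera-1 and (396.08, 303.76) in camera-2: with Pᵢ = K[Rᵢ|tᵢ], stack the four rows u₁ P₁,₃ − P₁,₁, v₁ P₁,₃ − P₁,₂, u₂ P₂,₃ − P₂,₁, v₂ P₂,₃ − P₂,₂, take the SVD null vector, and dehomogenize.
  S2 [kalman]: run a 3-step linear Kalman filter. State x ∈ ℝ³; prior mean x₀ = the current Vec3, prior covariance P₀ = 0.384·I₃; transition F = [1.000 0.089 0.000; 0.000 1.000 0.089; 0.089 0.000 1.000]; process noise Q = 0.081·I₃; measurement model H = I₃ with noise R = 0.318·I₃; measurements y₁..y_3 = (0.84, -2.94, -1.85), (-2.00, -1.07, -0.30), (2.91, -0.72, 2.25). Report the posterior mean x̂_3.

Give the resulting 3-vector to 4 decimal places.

source (fourbar_fk): coupler pose = R=[0.2640 -0.9645 0.0000; 0.9645 0.2640 0.0000; 0.0000 0.0000 1.0000], t=(0.8110, 0.4752, 0.0000)
after S1 (triangulate): (-1.5582, 0.2694, 0.8363)
after S2 (kf_track): (0.5811, -1.0159, 0.6235)

result = (0.5811, -1.0159, 0.6235)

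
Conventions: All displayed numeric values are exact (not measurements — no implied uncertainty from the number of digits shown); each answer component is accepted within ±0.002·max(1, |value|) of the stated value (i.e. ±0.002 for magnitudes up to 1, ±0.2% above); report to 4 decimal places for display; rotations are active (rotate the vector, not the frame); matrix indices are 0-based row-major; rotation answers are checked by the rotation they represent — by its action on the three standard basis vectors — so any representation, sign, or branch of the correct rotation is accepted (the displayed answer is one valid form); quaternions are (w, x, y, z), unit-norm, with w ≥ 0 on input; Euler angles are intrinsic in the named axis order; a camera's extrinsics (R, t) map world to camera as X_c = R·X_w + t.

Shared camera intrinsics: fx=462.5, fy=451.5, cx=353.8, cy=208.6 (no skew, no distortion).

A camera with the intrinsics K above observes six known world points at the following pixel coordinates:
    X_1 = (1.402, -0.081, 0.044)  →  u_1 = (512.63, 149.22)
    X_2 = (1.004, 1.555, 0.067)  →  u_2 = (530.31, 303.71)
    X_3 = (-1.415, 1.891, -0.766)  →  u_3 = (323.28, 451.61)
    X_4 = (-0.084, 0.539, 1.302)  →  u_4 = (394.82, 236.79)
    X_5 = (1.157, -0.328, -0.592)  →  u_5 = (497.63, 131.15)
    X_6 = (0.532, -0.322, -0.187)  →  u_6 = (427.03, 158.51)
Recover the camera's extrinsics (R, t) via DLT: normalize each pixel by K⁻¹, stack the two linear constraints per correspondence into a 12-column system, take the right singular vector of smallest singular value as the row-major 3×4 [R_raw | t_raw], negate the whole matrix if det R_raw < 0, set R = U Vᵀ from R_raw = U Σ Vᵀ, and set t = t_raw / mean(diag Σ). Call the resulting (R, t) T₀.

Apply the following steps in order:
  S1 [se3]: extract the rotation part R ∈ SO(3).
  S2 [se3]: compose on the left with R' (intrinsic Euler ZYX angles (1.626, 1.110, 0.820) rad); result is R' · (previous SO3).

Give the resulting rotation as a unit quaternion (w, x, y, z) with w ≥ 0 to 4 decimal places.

source (pnp_recover): camera pose = R=[0.9266 0.3729 0.0482; -0.3679 0.9256 -0.0887; -0.0777 0.0645 0.9949], t=(0.3600, -0.0300, 4.8201)
after S1 (rot_of_se3): [0.9266 0.3729 0.0482; -0.3679 0.9256 -0.0887; -0.0777 0.0645 0.9949]
after S2 (compose_so3): [0.1871 -0.6282 0.7552; 0.1342 0.7779 0.6139; -0.9731 -0.0135 0.2298]

rotation (quat) = (0.7407, -0.2117, 0.5833, 0.2573)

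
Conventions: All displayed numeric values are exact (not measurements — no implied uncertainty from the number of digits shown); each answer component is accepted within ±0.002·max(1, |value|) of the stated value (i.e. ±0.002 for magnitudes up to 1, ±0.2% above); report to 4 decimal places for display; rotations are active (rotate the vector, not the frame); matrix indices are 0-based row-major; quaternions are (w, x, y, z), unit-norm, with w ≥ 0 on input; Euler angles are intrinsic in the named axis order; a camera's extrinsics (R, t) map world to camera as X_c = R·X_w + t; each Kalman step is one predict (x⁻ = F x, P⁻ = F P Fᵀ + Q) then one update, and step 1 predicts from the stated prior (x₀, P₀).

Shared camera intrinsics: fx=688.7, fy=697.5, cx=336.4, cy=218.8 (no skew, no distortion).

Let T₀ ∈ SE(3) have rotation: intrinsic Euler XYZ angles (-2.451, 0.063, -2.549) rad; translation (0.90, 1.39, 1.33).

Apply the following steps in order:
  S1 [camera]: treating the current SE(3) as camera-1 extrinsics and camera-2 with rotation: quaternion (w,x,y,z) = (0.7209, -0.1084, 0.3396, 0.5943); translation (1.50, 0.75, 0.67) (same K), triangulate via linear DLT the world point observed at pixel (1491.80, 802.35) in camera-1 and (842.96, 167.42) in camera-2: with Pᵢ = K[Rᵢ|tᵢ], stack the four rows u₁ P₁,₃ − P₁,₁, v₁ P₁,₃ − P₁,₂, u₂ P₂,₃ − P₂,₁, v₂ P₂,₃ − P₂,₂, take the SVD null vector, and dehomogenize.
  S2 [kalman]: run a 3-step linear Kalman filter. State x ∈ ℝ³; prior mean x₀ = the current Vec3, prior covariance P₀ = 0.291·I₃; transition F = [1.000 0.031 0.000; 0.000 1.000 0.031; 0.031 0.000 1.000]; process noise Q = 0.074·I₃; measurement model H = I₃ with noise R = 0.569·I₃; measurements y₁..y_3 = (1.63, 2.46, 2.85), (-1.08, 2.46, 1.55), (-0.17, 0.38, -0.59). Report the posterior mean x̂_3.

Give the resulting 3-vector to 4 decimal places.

result = (-0.2875, 1.2635, 0.6320)

after S1 (triangulate): (-1.1644, 0.3768, -0.0797)
after S2 (kf_track): (-0.2875, 1.2635, 0.6320)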